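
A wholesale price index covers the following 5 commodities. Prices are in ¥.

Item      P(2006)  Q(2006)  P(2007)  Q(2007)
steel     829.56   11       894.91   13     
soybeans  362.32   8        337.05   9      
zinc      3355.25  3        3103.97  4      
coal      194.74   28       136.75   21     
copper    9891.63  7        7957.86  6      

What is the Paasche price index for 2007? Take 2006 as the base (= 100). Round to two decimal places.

85.48

Paasche price index uses current-period quantities as weights.
ΣP(2007)·Q(2007) = 894.91×13 + 337.05×9 + 3103.97×4 + 136.75×21 + 7957.86×6 = 11633.83 + 3033.45 + 12415.88 + 2871.75 + 47747.16 = 77702.07
ΣP(2006)·Q(2007) = 829.56×13 + 362.32×9 + 3355.25×4 + 194.74×21 + 9891.63×6 = 10784.28 + 3260.88 + 13421 + 4089.54 + 59349.78 = 90905.48
Index = 77702.07 / 90905.48 × 100 = 85.4757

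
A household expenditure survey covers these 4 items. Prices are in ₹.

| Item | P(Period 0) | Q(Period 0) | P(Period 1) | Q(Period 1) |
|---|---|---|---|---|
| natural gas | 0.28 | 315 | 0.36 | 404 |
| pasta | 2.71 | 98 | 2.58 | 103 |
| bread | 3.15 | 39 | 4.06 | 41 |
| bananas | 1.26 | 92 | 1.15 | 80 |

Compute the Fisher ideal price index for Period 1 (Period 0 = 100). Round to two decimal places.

107.00

Laspeyres component (base-period weights):
ΣP(Period 1)Q(Period 0) = 0.36×315 + 2.58×98 + 4.06×39 + 1.15×92 = 113.4 + 252.84 + 158.34 + 105.8 = 630.38
ΣP(Period 0)Q(Period 0) = 0.28×315 + 2.71×98 + 3.15×39 + 1.26×92 = 88.2 + 265.58 + 122.85 + 115.92 = 592.55
L = 630.38 / 592.55 × 100 = 106.3843
Paasche component (current-period weights):
ΣP(Period 1)Q(Period 1) = 0.36×404 + 2.58×103 + 4.06×41 + 1.15×80 = 145.44 + 265.74 + 166.46 + 92 = 669.64
ΣP(Period 0)Q(Period 1) = 0.28×404 + 2.71×103 + 3.15×41 + 1.26×80 = 113.12 + 279.13 + 129.15 + 100.8 = 622.2
P = 669.64 / 622.2 × 100 = 107.6246
Fisher = √(L × P) = √(106.3843 × 107.6246) = 107.0026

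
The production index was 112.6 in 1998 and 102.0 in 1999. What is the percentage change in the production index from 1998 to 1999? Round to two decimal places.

Change = (102.0 − 112.6) / 112.6 × 100
       = -10.6 / 112.6 × 100 = -9.4139%

-9.41%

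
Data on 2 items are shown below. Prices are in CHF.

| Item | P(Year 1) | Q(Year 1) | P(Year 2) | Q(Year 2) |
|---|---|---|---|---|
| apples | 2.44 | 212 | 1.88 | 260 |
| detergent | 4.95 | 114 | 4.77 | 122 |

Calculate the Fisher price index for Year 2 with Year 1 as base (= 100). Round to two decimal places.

86.80

Laspeyres component (base-period weights):
ΣP(Year 2)Q(Year 1) = 1.88×212 + 4.77×114 = 398.56 + 543.78 = 942.34
ΣP(Year 1)Q(Year 1) = 2.44×212 + 4.95×114 = 517.28 + 564.3 = 1081.58
L = 942.34 / 1081.58 × 100 = 87.1262
Paasche component (current-period weights):
ΣP(Year 2)Q(Year 2) = 1.88×260 + 4.77×122 = 488.8 + 581.94 = 1070.74
ΣP(Year 1)Q(Year 2) = 2.44×260 + 4.95×122 = 634.4 + 603.9 = 1238.3
P = 1070.74 / 1238.3 × 100 = 86.4685
Fisher = √(L × P) = √(87.1262 × 86.4685) = 86.7968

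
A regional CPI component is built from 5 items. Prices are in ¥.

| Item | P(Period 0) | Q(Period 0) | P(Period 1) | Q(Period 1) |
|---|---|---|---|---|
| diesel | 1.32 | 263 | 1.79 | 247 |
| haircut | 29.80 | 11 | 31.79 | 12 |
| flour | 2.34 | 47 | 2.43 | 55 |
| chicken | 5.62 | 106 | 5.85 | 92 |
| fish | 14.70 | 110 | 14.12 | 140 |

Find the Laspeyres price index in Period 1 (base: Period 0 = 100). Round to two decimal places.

Laspeyres price index uses base-period quantities as weights.
ΣP(Period 1)·Q(Period 0) = 1.79×263 + 31.79×11 + 2.43×47 + 5.85×106 + 14.12×110 = 470.77 + 349.69 + 114.21 + 620.1 + 1553.2 = 3107.97
ΣP(Period 0)·Q(Period 0) = 1.32×263 + 29.80×11 + 2.34×47 + 5.62×106 + 14.70×110 = 347.16 + 327.8 + 109.98 + 595.72 + 1617 = 2997.66
Index = 3107.97 / 2997.66 × 100 = 103.6799

103.68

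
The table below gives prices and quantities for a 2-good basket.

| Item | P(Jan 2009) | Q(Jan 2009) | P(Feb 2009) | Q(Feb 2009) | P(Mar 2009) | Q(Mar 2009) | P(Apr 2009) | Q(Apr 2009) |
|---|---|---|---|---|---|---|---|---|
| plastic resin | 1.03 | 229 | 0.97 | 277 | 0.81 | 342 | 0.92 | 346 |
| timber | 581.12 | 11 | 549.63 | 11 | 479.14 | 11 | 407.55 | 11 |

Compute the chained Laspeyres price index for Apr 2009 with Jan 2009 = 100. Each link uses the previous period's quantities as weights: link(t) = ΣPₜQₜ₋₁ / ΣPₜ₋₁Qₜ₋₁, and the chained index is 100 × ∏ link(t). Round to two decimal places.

Link Jan 2009→Feb 2009:
ΣP(Feb 2009)Q(Jan 2009) = 0.97×229 + 549.63×11 = 222.13 + 6045.93 = 6268.06
ΣP(Jan 2009)Q(Jan 2009) = 1.03×229 + 581.12×11 = 235.87 + 6392.32 = 6628.19
link = 6268.06/6628.19 = 0.945667
Link Feb 2009→Mar 2009:
ΣP(Mar 2009)Q(Feb 2009) = 0.81×277 + 479.14×11 = 224.37 + 5270.54 = 5494.91
ΣP(Feb 2009)Q(Feb 2009) = 0.97×277 + 549.63×11 = 268.69 + 6045.93 = 6314.62
link = 5494.91/6314.62 = 0.870189
Link Mar 2009→Apr 2009:
ΣP(Apr 2009)Q(Mar 2009) = 0.92×342 + 407.55×11 = 314.64 + 4483.05 = 4797.69
ΣP(Mar 2009)Q(Mar 2009) = 0.81×342 + 479.14×11 = 277.02 + 5270.54 = 5547.56
link = 4797.69/5547.56 = 0.864829
Chained index = 100 × 0.945667 × 0.870189 × 0.864829 = 71.1675

71.17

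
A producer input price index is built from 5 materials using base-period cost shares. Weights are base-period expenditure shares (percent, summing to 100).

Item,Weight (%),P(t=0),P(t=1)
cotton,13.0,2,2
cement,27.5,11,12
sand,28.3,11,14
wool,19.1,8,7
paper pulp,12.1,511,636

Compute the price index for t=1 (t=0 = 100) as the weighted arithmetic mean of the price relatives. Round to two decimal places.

cotton: 13.0 × (2/2) = 13.0 × 1.000000 = 13.0000
cement: 27.5 × (12/11) = 27.5 × 1.090909 = 30.0000
sand: 28.3 × (14/11) = 28.3 × 1.272727 = 36.0182
wool: 19.1 × (7/8) = 19.1 × 0.875000 = 16.7125
paper pulp: 12.1 × (636/511) = 12.1 × 1.244618 = 15.0599
Index = Σ wᵢ·(p₁ᵢ/p₀ᵢ) = 13.0000 + 30.0000 + 36.0182 + 16.7125 + 15.0599 = 110.7906

110.79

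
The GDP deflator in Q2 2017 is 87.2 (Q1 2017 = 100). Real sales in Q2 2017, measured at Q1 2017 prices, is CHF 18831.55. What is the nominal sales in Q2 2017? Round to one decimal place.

16421.1

Nominal = Real × (Index/100) = 18831.55 × (87.2/100)
        = 18831.55 × 0.872 = 16421.1116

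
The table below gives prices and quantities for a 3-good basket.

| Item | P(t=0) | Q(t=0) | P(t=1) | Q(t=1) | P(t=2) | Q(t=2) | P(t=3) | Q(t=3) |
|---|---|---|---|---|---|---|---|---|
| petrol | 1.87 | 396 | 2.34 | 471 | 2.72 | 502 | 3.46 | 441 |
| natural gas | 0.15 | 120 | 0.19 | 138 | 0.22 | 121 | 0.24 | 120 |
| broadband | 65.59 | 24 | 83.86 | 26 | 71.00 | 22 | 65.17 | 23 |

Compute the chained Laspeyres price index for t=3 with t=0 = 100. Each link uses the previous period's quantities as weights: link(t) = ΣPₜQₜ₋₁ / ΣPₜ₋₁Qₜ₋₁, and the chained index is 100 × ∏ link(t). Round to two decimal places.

131.25

Link t=0→t=1:
ΣP(t=1)Q(t=0) = 2.34×396 + 0.19×120 + 83.86×24 = 926.64 + 22.8 + 2012.64 = 2962.08
ΣP(t=0)Q(t=0) = 1.87×396 + 0.15×120 + 65.59×24 = 740.52 + 18 + 1574.16 = 2332.68
link = 2962.08/2332.68 = 1.269818
Link t=1→t=2:
ΣP(t=2)Q(t=1) = 2.72×471 + 0.22×138 + 71.00×26 = 1281.12 + 30.36 + 1846 = 3157.48
ΣP(t=1)Q(t=1) = 2.34×471 + 0.19×138 + 83.86×26 = 1102.14 + 26.22 + 2180.36 = 3308.72
link = 3157.48/3308.72 = 0.954290
Link t=2→t=3:
ΣP(t=3)Q(t=2) = 3.46×502 + 0.24×121 + 65.17×22 = 1736.92 + 29.04 + 1433.74 = 3199.7
ΣP(t=2)Q(t=2) = 2.72×502 + 0.22×121 + 71.00×22 = 1365.44 + 26.62 + 1562 = 2954.06
link = 3199.7/2954.06 = 1.083153
Chained index = 100 × 1.269818 × 0.954290 × 1.083153 = 131.2539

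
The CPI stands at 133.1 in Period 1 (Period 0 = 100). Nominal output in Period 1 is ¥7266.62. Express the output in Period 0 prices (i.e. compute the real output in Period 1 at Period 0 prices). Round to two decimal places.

5459.52

Real = Nominal ÷ (Index/100) = 7266.62 ÷ (133.1/100)
     = 7266.62 ÷ 1.331 = 5459.5192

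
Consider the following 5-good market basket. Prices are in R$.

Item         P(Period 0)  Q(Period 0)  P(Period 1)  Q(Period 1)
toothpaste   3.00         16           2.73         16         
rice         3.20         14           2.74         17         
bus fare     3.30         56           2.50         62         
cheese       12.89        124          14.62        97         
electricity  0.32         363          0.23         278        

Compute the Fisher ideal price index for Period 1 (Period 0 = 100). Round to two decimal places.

Laspeyres component (base-period weights):
ΣP(Period 1)Q(Period 0) = 2.73×16 + 2.74×14 + 2.50×56 + 14.62×124 + 0.23×363 = 43.68 + 38.36 + 140 + 1812.88 + 83.49 = 2118.41
ΣP(Period 0)Q(Period 0) = 3.00×16 + 3.20×14 + 3.30×56 + 12.89×124 + 0.32×363 = 48 + 44.8 + 184.8 + 1598.36 + 116.16 = 1992.12
L = 2118.41 / 1992.12 × 100 = 106.3395
Paasche component (current-period weights):
ΣP(Period 1)Q(Period 1) = 2.73×16 + 2.74×17 + 2.50×62 + 14.62×97 + 0.23×278 = 43.68 + 46.58 + 155 + 1418.14 + 63.94 = 1727.34
ΣP(Period 0)Q(Period 1) = 3.00×16 + 3.20×17 + 3.30×62 + 12.89×97 + 0.32×278 = 48 + 54.4 + 204.6 + 1250.33 + 88.96 = 1646.29
P = 1727.34 / 1646.29 × 100 = 104.9232
Fisher = √(L × P) = √(106.3395 × 104.9232) = 105.6290

105.63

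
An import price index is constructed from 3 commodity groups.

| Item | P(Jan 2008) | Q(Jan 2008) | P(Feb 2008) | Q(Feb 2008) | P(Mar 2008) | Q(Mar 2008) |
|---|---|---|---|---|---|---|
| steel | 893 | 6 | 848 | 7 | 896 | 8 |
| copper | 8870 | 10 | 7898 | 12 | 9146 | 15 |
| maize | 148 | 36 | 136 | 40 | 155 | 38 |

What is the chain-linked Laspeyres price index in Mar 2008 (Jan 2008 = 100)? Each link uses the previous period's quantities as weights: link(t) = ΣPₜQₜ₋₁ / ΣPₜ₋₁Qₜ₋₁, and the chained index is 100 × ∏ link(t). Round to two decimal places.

103.07

Link Jan 2008→Feb 2008:
ΣP(Feb 2008)Q(Jan 2008) = 848×6 + 7898×10 + 136×36 = 5088 + 78980 + 4896 = 88964
ΣP(Jan 2008)Q(Jan 2008) = 893×6 + 8870×10 + 148×36 = 5358 + 88700 + 5328 = 99386
link = 88964/99386 = 0.895136
Link Feb 2008→Mar 2008:
ΣP(Mar 2008)Q(Feb 2008) = 896×7 + 9146×12 + 155×40 = 6272 + 109752 + 6200 = 122224
ΣP(Feb 2008)Q(Feb 2008) = 848×7 + 7898×12 + 136×40 = 5936 + 94776 + 5440 = 106152
link = 122224/106152 = 1.151406
Chained index = 100 × 0.895136 × 1.151406 = 103.0665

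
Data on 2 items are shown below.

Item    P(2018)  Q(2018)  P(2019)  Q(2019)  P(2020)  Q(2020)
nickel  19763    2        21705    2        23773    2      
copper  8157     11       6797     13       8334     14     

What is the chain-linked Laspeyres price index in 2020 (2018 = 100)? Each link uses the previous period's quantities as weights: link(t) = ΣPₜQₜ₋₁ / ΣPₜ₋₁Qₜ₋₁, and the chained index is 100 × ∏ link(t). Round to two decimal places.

108.16

Link 2018→2019:
ΣP(2019)Q(2018) = 21705×2 + 6797×11 = 43410 + 74767 = 118177
ΣP(2018)Q(2018) = 19763×2 + 8157×11 = 39526 + 89727 = 129253
link = 118177/129253 = 0.914308
Link 2019→2020:
ΣP(2020)Q(2019) = 23773×2 + 8334×13 = 47546 + 108342 = 155888
ΣP(2019)Q(2019) = 21705×2 + 6797×13 = 43410 + 88361 = 131771
link = 155888/131771 = 1.183022
Chained index = 100 × 0.914308 × 1.183022 = 108.1646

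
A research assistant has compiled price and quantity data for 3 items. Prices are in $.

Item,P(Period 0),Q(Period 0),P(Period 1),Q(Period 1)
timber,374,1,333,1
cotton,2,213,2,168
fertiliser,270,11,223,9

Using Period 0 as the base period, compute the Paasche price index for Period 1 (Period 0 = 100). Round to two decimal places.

85.22

Paasche price index uses current-period quantities as weights.
ΣP(Period 1)·Q(Period 1) = 333×1 + 2×168 + 223×9 = 333 + 336 + 2007 = 2676
ΣP(Period 0)·Q(Period 1) = 374×1 + 2×168 + 270×9 = 374 + 336 + 2430 = 3140
Index = 2676 / 3140 × 100 = 85.2229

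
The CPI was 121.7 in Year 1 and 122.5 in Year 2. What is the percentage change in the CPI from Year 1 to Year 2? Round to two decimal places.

0.66%

Change = (122.5 − 121.7) / 121.7 × 100
       = 0.8 / 121.7 × 100 = 0.6574%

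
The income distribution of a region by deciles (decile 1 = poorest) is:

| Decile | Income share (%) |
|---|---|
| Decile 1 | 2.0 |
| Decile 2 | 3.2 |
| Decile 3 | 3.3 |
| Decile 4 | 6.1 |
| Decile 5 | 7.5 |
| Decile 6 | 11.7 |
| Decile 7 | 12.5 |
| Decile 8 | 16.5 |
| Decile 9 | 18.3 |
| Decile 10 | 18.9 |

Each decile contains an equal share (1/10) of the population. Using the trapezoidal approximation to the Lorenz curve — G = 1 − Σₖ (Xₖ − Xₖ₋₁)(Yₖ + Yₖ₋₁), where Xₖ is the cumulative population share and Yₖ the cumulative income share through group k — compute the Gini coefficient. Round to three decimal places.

Cumulative income shares Yₖ: 0.0200, 0.0520, 0.0850, 0.1460, 0.2210, 0.3380, 0.4630, 0.6280, 0.8110, 1.0000
Σ (Xₖ−Xₖ₋₁)(Yₖ+Yₖ₋₁) = (1/10)(0.0200+0.0000) + (1/10)(0.0520+0.0200) + (1/10)(0.0850+0.0520) + (1/10)(0.1460+0.0850) + (1/10)(0.2210+0.1460) + (1/10)(0.3380+0.2210) + (1/10)(0.4630+0.3380) + (1/10)(0.6280+0.4630) + (1/10)(0.8110+0.6280) + (1/10)(1.0000+0.8110)
  = 0.0020 + 0.0072 + 0.0137 + 0.0231 + 0.0367 + 0.0559 + 0.0801 + 0.1091 + 0.1439 + 0.1811 = 0.6528
G = 1 − 0.6528 = 0.3472

0.347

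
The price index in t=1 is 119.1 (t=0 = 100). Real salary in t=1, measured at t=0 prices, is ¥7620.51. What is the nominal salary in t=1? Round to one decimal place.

9076.0

Nominal = Real × (Index/100) = 7620.51 × (119.1/100)
        = 7620.51 × 1.191 = 9076.0274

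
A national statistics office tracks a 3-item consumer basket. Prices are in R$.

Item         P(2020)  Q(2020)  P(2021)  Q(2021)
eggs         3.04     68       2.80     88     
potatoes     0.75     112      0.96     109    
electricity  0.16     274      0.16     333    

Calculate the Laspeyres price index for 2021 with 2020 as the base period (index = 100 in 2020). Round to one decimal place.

102.2

Laspeyres price index uses base-period quantities as weights.
ΣP(2021)·Q(2020) = 2.80×68 + 0.96×112 + 0.16×274 = 190.4 + 107.52 + 43.84 = 341.76
ΣP(2020)·Q(2020) = 3.04×68 + 0.75×112 + 0.16×274 = 206.72 + 84 + 43.84 = 334.56
Index = 341.76 / 334.56 × 100 = 102.1521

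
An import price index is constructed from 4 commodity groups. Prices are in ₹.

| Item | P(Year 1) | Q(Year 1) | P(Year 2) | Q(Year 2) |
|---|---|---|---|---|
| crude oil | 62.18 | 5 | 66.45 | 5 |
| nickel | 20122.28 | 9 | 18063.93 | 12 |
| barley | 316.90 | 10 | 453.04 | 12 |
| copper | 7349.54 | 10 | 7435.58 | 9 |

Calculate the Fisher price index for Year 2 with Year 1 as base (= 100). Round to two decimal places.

Laspeyres component (base-period weights):
ΣP(Year 2)Q(Year 1) = 66.45×5 + 18063.93×9 + 453.04×10 + 7435.58×10 = 332.25 + 162575.37 + 4530.4 + 74355.8 = 241793.82
ΣP(Year 1)Q(Year 1) = 62.18×5 + 20122.28×9 + 316.90×10 + 7349.54×10 = 310.9 + 181100.52 + 3169 + 73495.4 = 258075.82
L = 241793.82 / 258075.82 × 100 = 93.6910
Paasche component (current-period weights):
ΣP(Year 2)Q(Year 2) = 66.45×5 + 18063.93×12 + 453.04×12 + 7435.58×9 = 332.25 + 216767.16 + 5436.48 + 66920.22 = 289456.11
ΣP(Year 1)Q(Year 2) = 62.18×5 + 20122.28×12 + 316.90×12 + 7349.54×9 = 310.9 + 241467.36 + 3802.8 + 66145.86 = 311726.92
P = 289456.11 / 311726.92 × 100 = 92.8557
Fisher = √(L × P) = √(93.6910 × 92.8557) = 93.2724

93.27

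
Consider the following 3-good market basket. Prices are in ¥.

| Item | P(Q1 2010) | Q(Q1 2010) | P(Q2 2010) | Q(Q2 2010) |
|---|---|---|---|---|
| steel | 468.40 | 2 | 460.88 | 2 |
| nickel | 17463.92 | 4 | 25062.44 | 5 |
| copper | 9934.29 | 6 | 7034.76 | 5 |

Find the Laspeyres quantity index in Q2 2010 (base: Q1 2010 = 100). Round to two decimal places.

Laspeyres quantity index uses base-period prices as weights.
ΣP(Q1 2010)·Q(Q2 2010) = 468.40×2 + 17463.92×5 + 9934.29×5 = 936.8 + 87319.6 + 49671.45 = 137927.85
ΣP(Q1 2010)·Q(Q1 2010) = 468.40×2 + 17463.92×4 + 9934.29×6 = 936.8 + 69855.68 + 59605.74 = 130398.22
Index = 137927.85 / 130398.22 × 100 = 105.7743

105.77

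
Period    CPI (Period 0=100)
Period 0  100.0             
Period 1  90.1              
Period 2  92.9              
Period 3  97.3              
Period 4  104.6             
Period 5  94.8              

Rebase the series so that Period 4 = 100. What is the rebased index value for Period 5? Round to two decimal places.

90.63

Rebased(Period 5) = 94.8 / 104.6 × 100 = 90.6310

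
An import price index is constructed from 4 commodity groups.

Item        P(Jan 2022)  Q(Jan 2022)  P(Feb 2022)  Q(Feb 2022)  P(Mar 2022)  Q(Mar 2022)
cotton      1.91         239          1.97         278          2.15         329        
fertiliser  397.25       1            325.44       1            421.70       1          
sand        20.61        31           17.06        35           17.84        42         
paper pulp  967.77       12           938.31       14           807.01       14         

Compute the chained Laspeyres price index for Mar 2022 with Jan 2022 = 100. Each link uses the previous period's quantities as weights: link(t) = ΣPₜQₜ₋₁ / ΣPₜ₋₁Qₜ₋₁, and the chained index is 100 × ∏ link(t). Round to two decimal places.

85.08

Link Jan 2022→Feb 2022:
ΣP(Feb 2022)Q(Jan 2022) = 1.97×239 + 325.44×1 + 17.06×31 + 938.31×12 = 470.83 + 325.44 + 528.86 + 11259.72 = 12584.85
ΣP(Jan 2022)Q(Jan 2022) = 1.91×239 + 397.25×1 + 20.61×31 + 967.77×12 = 456.49 + 397.25 + 638.91 + 11613.24 = 13105.89
link = 12584.85/13105.89 = 0.960244
Link Feb 2022→Mar 2022:
ΣP(Mar 2022)Q(Feb 2022) = 2.15×278 + 421.70×1 + 17.84×35 + 807.01×14 = 597.7 + 421.7 + 624.4 + 11298.14 = 12941.94
ΣP(Feb 2022)Q(Feb 2022) = 1.97×278 + 325.44×1 + 17.06×35 + 938.31×14 = 547.66 + 325.44 + 597.1 + 13136.34 = 14606.54
link = 12941.94/14606.54 = 0.886037
Chained index = 100 × 0.960244 × 0.886037 = 85.0812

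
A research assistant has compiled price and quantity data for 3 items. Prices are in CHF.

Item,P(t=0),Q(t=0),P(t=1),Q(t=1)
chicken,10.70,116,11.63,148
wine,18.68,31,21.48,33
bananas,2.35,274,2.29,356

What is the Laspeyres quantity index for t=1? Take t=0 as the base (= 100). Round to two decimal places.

123.23

Laspeyres quantity index uses base-period prices as weights.
ΣP(t=0)·Q(t=1) = 10.70×148 + 18.68×33 + 2.35×356 = 1583.6 + 616.44 + 836.6 = 3036.64
ΣP(t=0)·Q(t=0) = 10.70×116 + 18.68×31 + 2.35×274 = 1241.2 + 579.08 + 643.9 = 2464.18
Index = 3036.64 / 2464.18 × 100 = 123.2313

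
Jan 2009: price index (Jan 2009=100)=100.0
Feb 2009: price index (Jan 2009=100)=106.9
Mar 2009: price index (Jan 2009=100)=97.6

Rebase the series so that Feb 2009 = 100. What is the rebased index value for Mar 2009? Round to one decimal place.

Rebased(Mar 2009) = 97.6 / 106.9 × 100 = 91.3003

91.3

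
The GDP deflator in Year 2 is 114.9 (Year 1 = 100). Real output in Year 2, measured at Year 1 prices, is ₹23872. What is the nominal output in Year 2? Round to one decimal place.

27428.9

Nominal = Real × (Index/100) = 23872 × (114.9/100)
        = 23872 × 1.149 = 27428.9280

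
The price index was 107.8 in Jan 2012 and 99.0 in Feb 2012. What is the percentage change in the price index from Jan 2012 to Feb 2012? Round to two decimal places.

-8.16%

Change = (99.0 − 107.8) / 107.8 × 100
       = -8.8 / 107.8 × 100 = -8.1633%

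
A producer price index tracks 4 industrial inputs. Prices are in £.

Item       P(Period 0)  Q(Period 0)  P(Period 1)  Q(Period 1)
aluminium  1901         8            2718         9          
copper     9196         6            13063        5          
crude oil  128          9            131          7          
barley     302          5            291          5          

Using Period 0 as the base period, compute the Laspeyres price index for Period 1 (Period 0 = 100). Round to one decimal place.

140.7

Laspeyres price index uses base-period quantities as weights.
ΣP(Period 1)·Q(Period 0) = 2718×8 + 13063×6 + 131×9 + 291×5 = 21744 + 78378 + 1179 + 1455 = 102756
ΣP(Period 0)·Q(Period 0) = 1901×8 + 9196×6 + 128×9 + 302×5 = 15208 + 55176 + 1152 + 1510 = 73046
Index = 102756 / 73046 × 100 = 140.6730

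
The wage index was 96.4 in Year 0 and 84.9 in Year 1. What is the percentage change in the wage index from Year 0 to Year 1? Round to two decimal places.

-11.93%

Change = (84.9 − 96.4) / 96.4 × 100
       = -11.5 / 96.4 × 100 = -11.9295%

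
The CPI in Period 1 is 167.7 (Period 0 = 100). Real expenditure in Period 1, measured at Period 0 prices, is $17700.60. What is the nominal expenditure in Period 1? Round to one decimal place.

29683.9

Nominal = Real × (Index/100) = 17700.60 × (167.7/100)
        = 17700.60 × 1.677 = 29683.9062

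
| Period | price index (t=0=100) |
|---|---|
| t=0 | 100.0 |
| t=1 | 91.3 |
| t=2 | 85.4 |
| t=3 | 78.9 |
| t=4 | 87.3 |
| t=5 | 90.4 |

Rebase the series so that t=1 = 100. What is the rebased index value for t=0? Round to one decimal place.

Rebased(t=0) = 100.0 / 91.3 × 100 = 109.5290

109.5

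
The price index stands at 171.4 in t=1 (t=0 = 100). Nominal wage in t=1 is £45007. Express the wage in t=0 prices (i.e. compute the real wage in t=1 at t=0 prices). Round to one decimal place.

Real = Nominal ÷ (Index/100) = 45007 ÷ (171.4/100)
     = 45007 ÷ 1.714 = 26258.4597

26258.5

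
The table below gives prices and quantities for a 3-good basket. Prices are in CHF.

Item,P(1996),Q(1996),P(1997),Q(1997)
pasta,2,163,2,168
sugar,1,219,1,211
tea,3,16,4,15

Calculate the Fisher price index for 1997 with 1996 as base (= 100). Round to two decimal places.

Laspeyres component (base-period weights):
ΣP(1997)Q(1996) = 2×163 + 1×219 + 4×16 = 326 + 219 + 64 = 609
ΣP(1996)Q(1996) = 2×163 + 1×219 + 3×16 = 326 + 219 + 48 = 593
L = 609 / 593 × 100 = 102.6981
Paasche component (current-period weights):
ΣP(1997)Q(1997) = 2×168 + 1×211 + 4×15 = 336 + 211 + 60 = 607
ΣP(1996)Q(1997) = 2×168 + 1×211 + 3×15 = 336 + 211 + 45 = 592
P = 607 / 592 × 100 = 102.5338
Fisher = √(L × P) = √(102.6981 × 102.5338) = 102.6159

102.62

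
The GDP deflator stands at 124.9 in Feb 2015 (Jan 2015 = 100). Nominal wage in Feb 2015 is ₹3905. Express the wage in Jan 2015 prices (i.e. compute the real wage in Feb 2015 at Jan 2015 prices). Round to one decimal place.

3126.5

Real = Nominal ÷ (Index/100) = 3905 ÷ (124.9/100)
     = 3905 ÷ 1.249 = 3126.5012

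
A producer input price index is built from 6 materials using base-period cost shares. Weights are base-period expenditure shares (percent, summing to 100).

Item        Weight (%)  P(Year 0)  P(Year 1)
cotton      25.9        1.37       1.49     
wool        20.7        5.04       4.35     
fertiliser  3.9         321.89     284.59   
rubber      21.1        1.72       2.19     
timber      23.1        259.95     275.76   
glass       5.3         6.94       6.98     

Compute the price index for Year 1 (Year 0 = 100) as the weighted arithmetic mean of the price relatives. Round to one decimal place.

cotton: 25.9 × (1.49/1.37) = 25.9 × 1.087591 = 28.1686
wool: 20.7 × (4.35/5.04) = 20.7 × 0.863095 = 17.8661
fertiliser: 3.9 × (284.59/321.89) = 3.9 × 0.884122 = 3.4481
rubber: 21.1 × (2.19/1.72) = 21.1 × 1.273256 = 26.8657
timber: 23.1 × (275.76/259.95) = 23.1 × 1.060819 = 24.5049
glass: 5.3 × (6.98/6.94) = 5.3 × 1.005764 = 5.3305
Index = Σ wᵢ·(p₁ᵢ/p₀ᵢ) = 28.1686 + 17.8661 + 3.4481 + 26.8657 + 24.5049 + 5.3305 = 106.1839

106.2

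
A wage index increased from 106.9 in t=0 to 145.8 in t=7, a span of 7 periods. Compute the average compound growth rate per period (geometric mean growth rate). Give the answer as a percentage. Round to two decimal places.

4.53%

Growth factor = (145.8/106.9)^(1/7) = (1.363891)^(1/7) = 1.045332
Growth rate = 1.045332 − 1 = 0.045332 = 4.5332%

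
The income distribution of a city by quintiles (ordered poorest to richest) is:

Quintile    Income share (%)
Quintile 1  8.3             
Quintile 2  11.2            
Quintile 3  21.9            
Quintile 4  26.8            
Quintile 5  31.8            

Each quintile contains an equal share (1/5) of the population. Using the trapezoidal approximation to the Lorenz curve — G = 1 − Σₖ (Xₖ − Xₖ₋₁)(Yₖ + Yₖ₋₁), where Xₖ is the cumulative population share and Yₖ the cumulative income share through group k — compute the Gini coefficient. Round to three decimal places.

Cumulative income shares Yₖ: 0.0830, 0.1950, 0.4140, 0.6820, 1.0000
Σ (Xₖ−Xₖ₋₁)(Yₖ+Yₖ₋₁) = (1/5)(0.0830+0.0000) + (1/5)(0.1950+0.0830) + (1/5)(0.4140+0.1950) + (1/5)(0.6820+0.4140) + (1/5)(1.0000+0.6820)
  = 0.0166 + 0.0556 + 0.1218 + 0.2192 + 0.3364 = 0.7496
G = 1 − 0.7496 = 0.2504

0.250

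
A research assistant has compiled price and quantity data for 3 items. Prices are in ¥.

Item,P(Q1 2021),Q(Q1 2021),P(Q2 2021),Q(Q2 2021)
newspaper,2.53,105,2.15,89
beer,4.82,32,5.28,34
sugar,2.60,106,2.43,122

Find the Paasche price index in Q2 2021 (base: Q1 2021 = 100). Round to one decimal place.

94.5

Paasche price index uses current-period quantities as weights.
ΣP(Q2 2021)·Q(Q2 2021) = 2.15×89 + 5.28×34 + 2.43×122 = 191.35 + 179.52 + 296.46 = 667.33
ΣP(Q1 2021)·Q(Q2 2021) = 2.53×89 + 4.82×34 + 2.60×122 = 225.17 + 163.88 + 317.2 = 706.25
Index = 667.33 / 706.25 × 100 = 94.4892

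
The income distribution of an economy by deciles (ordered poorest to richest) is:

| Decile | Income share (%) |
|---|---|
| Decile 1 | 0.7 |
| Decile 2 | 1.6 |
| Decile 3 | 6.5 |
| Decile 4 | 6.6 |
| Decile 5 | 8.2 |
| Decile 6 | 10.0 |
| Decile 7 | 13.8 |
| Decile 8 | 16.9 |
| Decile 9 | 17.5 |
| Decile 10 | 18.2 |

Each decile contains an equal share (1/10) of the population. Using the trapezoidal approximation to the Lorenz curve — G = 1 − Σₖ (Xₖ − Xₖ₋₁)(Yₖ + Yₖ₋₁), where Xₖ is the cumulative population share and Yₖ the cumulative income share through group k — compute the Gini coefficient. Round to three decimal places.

0.344

Cumulative income shares Yₖ: 0.0070, 0.0230, 0.0880, 0.1540, 0.2360, 0.3360, 0.4740, 0.6430, 0.8180, 1.0000
Σ (Xₖ−Xₖ₋₁)(Yₖ+Yₖ₋₁) = (1/10)(0.0070+0.0000) + (1/10)(0.0230+0.0070) + (1/10)(0.0880+0.0230) + (1/10)(0.1540+0.0880) + (1/10)(0.2360+0.1540) + (1/10)(0.3360+0.2360) + (1/10)(0.4740+0.3360) + (1/10)(0.6430+0.4740) + (1/10)(0.8180+0.6430) + (1/10)(1.0000+0.8180)
  = 0.0007 + 0.0030 + 0.0111 + 0.0242 + 0.0390 + 0.0572 + 0.0810 + 0.1117 + 0.1461 + 0.1818 = 0.6558
G = 1 − 0.6558 = 0.3442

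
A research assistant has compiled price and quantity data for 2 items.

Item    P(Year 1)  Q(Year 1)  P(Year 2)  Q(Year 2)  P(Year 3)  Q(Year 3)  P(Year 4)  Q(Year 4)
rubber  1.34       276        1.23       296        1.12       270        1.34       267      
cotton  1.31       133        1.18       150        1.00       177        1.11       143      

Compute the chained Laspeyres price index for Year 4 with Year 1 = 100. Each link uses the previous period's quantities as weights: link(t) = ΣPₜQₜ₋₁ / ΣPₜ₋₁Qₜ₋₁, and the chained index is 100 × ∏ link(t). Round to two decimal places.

Link Year 1→Year 2:
ΣP(Year 2)Q(Year 1) = 1.23×276 + 1.18×133 = 339.48 + 156.94 = 496.42
ΣP(Year 1)Q(Year 1) = 1.34×276 + 1.31×133 = 369.84 + 174.23 = 544.07
link = 496.42/544.07 = 0.912419
Link Year 2→Year 3:
ΣP(Year 3)Q(Year 2) = 1.12×296 + 1.00×150 = 331.52 + 150 = 481.52
ΣP(Year 2)Q(Year 2) = 1.23×296 + 1.18×150 = 364.08 + 177 = 541.08
link = 481.52/541.08 = 0.889924
Link Year 3→Year 4:
ΣP(Year 4)Q(Year 3) = 1.34×270 + 1.11×177 = 361.8 + 196.47 = 558.27
ΣP(Year 3)Q(Year 3) = 1.12×270 + 1.00×177 = 302.4 + 177 = 479.4
link = 558.27/479.4 = 1.164518
Chained index = 100 × 0.912419 × 0.889924 × 1.164518 = 94.5570

94.56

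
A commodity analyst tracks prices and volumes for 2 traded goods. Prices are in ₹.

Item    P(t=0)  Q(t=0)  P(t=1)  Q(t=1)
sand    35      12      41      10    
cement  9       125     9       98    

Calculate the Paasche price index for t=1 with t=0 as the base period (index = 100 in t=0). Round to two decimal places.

104.87

Paasche price index uses current-period quantities as weights.
ΣP(t=1)·Q(t=1) = 41×10 + 9×98 = 410 + 882 = 1292
ΣP(t=0)·Q(t=1) = 35×10 + 9×98 = 350 + 882 = 1232
Index = 1292 / 1232 × 100 = 104.8701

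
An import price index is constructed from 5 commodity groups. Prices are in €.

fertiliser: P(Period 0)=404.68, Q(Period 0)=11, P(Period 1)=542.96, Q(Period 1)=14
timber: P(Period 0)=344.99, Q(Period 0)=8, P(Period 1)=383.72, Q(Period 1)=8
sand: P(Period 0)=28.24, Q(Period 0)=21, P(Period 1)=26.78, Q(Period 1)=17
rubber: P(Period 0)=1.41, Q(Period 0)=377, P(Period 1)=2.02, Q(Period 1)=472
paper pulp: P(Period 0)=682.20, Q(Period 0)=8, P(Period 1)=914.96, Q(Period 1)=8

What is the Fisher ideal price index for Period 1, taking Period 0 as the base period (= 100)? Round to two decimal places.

Laspeyres component (base-period weights):
ΣP(Period 1)Q(Period 0) = 542.96×11 + 383.72×8 + 26.78×21 + 2.02×377 + 914.96×8 = 5972.56 + 3069.76 + 562.38 + 761.54 + 7319.68 = 17685.92
ΣP(Period 0)Q(Period 0) = 404.68×11 + 344.99×8 + 28.24×21 + 1.41×377 + 682.20×8 = 4451.48 + 2759.92 + 593.04 + 531.57 + 5457.6 = 13793.61
L = 17685.92 / 13793.61 × 100 = 128.2182
Paasche component (current-period weights):
ΣP(Period 1)Q(Period 1) = 542.96×14 + 383.72×8 + 26.78×17 + 2.02×472 + 914.96×8 = 7601.44 + 3069.76 + 455.26 + 953.44 + 7319.68 = 19399.58
ΣP(Period 0)Q(Period 1) = 404.68×14 + 344.99×8 + 28.24×17 + 1.41×472 + 682.20×8 = 5665.52 + 2759.92 + 480.08 + 665.52 + 5457.6 = 15028.64
P = 19399.58 / 15028.64 × 100 = 129.0841
Fisher = √(L × P) = √(128.2182 × 129.0841) = 128.6504

128.65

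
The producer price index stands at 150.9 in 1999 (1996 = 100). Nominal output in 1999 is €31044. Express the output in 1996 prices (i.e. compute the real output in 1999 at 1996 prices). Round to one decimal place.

Real = Nominal ÷ (Index/100) = 31044 ÷ (150.9/100)
     = 31044 ÷ 1.509 = 20572.5646

20572.6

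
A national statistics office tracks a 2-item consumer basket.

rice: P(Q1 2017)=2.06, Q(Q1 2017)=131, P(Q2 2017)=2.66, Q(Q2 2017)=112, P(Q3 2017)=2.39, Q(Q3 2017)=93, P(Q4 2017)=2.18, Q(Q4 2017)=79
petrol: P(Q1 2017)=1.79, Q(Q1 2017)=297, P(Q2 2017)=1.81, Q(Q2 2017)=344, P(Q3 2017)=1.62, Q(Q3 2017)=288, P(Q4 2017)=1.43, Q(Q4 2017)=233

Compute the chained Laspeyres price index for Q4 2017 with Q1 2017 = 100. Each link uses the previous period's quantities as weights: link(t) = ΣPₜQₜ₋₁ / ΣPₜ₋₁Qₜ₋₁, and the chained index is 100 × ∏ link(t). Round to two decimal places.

Link Q1 2017→Q2 2017:
ΣP(Q2 2017)Q(Q1 2017) = 2.66×131 + 1.81×297 = 348.46 + 537.57 = 886.03
ΣP(Q1 2017)Q(Q1 2017) = 2.06×131 + 1.79×297 = 269.86 + 531.63 = 801.49
link = 886.03/801.49 = 1.105479
Link Q2 2017→Q3 2017:
ΣP(Q3 2017)Q(Q2 2017) = 2.39×112 + 1.62×344 = 267.68 + 557.28 = 824.96
ΣP(Q2 2017)Q(Q2 2017) = 2.66×112 + 1.81×344 = 297.92 + 622.64 = 920.56
link = 824.96/920.56 = 0.896150
Link Q3 2017→Q4 2017:
ΣP(Q4 2017)Q(Q3 2017) = 2.18×93 + 1.43×288 = 202.74 + 411.84 = 614.58
ΣP(Q3 2017)Q(Q3 2017) = 2.39×93 + 1.62×288 = 222.27 + 466.56 = 688.83
link = 614.58/688.83 = 0.892209
Chained index = 100 × 1.105479 × 0.896150 × 0.892209 = 88.3888

88.39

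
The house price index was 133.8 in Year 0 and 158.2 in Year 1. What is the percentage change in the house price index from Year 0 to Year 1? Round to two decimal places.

18.24%

Change = (158.2 − 133.8) / 133.8 × 100
       = 24.4 / 133.8 × 100 = 18.2362%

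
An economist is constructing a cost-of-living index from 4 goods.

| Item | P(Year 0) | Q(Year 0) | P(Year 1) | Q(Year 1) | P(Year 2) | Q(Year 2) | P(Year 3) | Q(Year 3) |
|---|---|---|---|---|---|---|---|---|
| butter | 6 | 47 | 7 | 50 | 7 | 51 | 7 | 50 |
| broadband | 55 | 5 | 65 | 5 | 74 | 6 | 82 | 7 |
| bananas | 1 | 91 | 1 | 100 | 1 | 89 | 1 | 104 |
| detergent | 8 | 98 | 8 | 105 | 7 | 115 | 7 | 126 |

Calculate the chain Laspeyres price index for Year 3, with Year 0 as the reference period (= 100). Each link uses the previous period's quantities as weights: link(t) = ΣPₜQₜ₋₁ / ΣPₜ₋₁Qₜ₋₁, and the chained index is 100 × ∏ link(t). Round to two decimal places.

Link Year 0→Year 1:
ΣP(Year 1)Q(Year 0) = 7×47 + 65×5 + 1×91 + 8×98 = 329 + 325 + 91 + 784 = 1529
ΣP(Year 0)Q(Year 0) = 6×47 + 55×5 + 1×91 + 8×98 = 282 + 275 + 91 + 784 = 1432
link = 1529/1432 = 1.067737
Link Year 1→Year 2:
ΣP(Year 2)Q(Year 1) = 7×50 + 74×5 + 1×100 + 7×105 = 350 + 370 + 100 + 735 = 1555
ΣP(Year 1)Q(Year 1) = 7×50 + 65×5 + 1×100 + 8×105 = 350 + 325 + 100 + 840 = 1615
link = 1555/1615 = 0.962848
Link Year 2→Year 3:
ΣP(Year 3)Q(Year 2) = 7×51 + 82×6 + 1×89 + 7×115 = 357 + 492 + 89 + 805 = 1743
ΣP(Year 2)Q(Year 2) = 7×51 + 74×6 + 1×89 + 7×115 = 357 + 444 + 89 + 805 = 1695
link = 1743/1695 = 1.028319
Chained index = 100 × 1.067737 × 0.962848 × 1.028319 = 105.7183

105.72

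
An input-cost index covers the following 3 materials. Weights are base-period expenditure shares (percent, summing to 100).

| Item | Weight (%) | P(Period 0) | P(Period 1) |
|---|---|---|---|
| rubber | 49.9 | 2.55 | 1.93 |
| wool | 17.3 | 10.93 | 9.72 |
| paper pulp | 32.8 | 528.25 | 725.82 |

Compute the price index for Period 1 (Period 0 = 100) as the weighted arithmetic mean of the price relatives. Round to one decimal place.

rubber: 49.9 × (1.93/2.55) = 49.9 × 0.756863 = 37.7675
wool: 17.3 × (9.72/10.93) = 17.3 × 0.889296 = 15.3848
paper pulp: 32.8 × (725.82/528.25) = 32.8 × 1.374009 = 45.0675
Index = Σ wᵢ·(p₁ᵢ/p₀ᵢ) = 37.7675 + 15.3848 + 45.0675 = 98.2197

98.2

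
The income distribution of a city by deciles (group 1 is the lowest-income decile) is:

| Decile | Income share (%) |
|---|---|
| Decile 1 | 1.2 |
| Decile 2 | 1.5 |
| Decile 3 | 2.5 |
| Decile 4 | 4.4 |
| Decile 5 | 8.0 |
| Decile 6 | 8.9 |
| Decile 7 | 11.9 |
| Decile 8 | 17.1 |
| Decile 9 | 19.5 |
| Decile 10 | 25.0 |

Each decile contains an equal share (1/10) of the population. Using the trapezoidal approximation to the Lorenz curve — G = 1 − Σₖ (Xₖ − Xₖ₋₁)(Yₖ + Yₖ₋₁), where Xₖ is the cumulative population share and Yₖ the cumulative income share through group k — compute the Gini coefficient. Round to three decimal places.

0.437

Cumulative income shares Yₖ: 0.0120, 0.0270, 0.0520, 0.0960, 0.1760, 0.2650, 0.3840, 0.5550, 0.7500, 1.0000
Σ (Xₖ−Xₖ₋₁)(Yₖ+Yₖ₋₁) = (1/10)(0.0120+0.0000) + (1/10)(0.0270+0.0120) + (1/10)(0.0520+0.0270) + (1/10)(0.0960+0.0520) + (1/10)(0.1760+0.0960) + (1/10)(0.2650+0.1760) + (1/10)(0.3840+0.2650) + (1/10)(0.5550+0.3840) + (1/10)(0.7500+0.5550) + (1/10)(1.0000+0.7500)
  = 0.0012 + 0.0039 + 0.0079 + 0.0148 + 0.0272 + 0.0441 + 0.0649 + 0.0939 + 0.1305 + 0.1750 = 0.5634
G = 1 − 0.5634 = 0.4366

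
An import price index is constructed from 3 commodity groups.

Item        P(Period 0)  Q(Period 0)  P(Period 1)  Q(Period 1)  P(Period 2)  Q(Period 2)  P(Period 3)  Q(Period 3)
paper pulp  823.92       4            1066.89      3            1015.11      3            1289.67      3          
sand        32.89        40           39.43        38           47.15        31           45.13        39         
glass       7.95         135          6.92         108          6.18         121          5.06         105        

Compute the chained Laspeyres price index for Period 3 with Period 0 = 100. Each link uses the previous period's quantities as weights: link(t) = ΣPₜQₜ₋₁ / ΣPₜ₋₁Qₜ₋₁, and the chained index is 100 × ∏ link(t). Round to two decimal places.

Link Period 0→Period 1:
ΣP(Period 1)Q(Period 0) = 1066.89×4 + 39.43×40 + 6.92×135 = 4267.56 + 1577.2 + 934.2 = 6778.96
ΣP(Period 0)Q(Period 0) = 823.92×4 + 32.89×40 + 7.95×135 = 3295.68 + 1315.6 + 1073.25 = 5684.53
link = 6778.96/5684.53 = 1.192528
Link Period 1→Period 2:
ΣP(Period 2)Q(Period 1) = 1015.11×3 + 47.15×38 + 6.18×108 = 3045.33 + 1791.7 + 667.44 = 5504.47
ΣP(Period 1)Q(Period 1) = 1066.89×3 + 39.43×38 + 6.92×108 = 3200.67 + 1498.34 + 747.36 = 5446.37
link = 5504.47/5446.37 = 1.010668
Link Period 2→Period 3:
ΣP(Period 3)Q(Period 2) = 1289.67×3 + 45.13×31 + 5.06×121 = 3869.01 + 1399.03 + 612.26 = 5880.3
ΣP(Period 2)Q(Period 2) = 1015.11×3 + 47.15×31 + 6.18×121 = 3045.33 + 1461.65 + 747.78 = 5254.76
link = 5880.3/5254.76 = 1.119043
Chained index = 100 × 1.192528 × 1.010668 × 1.119043 = 134.8725

134.87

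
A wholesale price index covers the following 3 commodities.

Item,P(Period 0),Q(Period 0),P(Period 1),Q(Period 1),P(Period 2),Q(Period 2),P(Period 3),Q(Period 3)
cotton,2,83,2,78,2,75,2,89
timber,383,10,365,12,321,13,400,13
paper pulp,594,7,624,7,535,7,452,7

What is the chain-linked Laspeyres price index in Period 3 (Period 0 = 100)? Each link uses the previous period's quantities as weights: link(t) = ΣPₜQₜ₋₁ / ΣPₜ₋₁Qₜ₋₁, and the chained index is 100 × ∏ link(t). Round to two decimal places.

92.22

Link Period 0→Period 1:
ΣP(Period 1)Q(Period 0) = 2×83 + 365×10 + 624×7 = 166 + 3650 + 4368 = 8184
ΣP(Period 0)Q(Period 0) = 2×83 + 383×10 + 594×7 = 166 + 3830 + 4158 = 8154
link = 8184/8154 = 1.003679
Link Period 1→Period 2:
ΣP(Period 2)Q(Period 1) = 2×78 + 321×12 + 535×7 = 156 + 3852 + 3745 = 7753
ΣP(Period 1)Q(Period 1) = 2×78 + 365×12 + 624×7 = 156 + 4380 + 4368 = 8904
link = 7753/8904 = 0.870732
Link Period 2→Period 3:
ΣP(Period 3)Q(Period 2) = 2×75 + 400×13 + 452×7 = 150 + 5200 + 3164 = 8514
ΣP(Period 2)Q(Period 2) = 2×75 + 321×13 + 535×7 = 150 + 4173 + 3745 = 8068
link = 8514/8068 = 1.055280
Chained index = 100 × 1.003679 × 0.870732 × 1.055280 = 92.2247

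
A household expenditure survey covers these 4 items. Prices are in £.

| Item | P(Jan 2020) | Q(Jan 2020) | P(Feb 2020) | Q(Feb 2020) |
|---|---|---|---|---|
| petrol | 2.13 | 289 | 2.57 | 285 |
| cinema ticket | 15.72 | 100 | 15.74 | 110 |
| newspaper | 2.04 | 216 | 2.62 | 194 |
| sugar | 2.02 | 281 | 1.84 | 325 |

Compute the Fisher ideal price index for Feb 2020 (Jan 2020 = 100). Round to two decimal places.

Laspeyres component (base-period weights):
ΣP(Feb 2020)Q(Jan 2020) = 2.57×289 + 15.74×100 + 2.62×216 + 1.84×281 = 742.73 + 1574 + 565.92 + 517.04 = 3399.69
ΣP(Jan 2020)Q(Jan 2020) = 2.13×289 + 15.72×100 + 2.04×216 + 2.02×281 = 615.57 + 1572 + 440.64 + 567.62 = 3195.83
L = 3399.69 / 3195.83 × 100 = 106.3789
Paasche component (current-period weights):
ΣP(Feb 2020)Q(Feb 2020) = 2.57×285 + 15.74×110 + 2.62×194 + 1.84×325 = 732.45 + 1731.4 + 508.28 + 598 = 3570.13
ΣP(Jan 2020)Q(Feb 2020) = 2.13×285 + 15.72×110 + 2.04×194 + 2.02×325 = 607.05 + 1729.2 + 395.76 + 656.5 = 3388.51
P = 3570.13 / 3388.51 × 100 = 105.3599
Fisher = √(L × P) = √(106.3789 × 105.3599) = 105.8682

105.87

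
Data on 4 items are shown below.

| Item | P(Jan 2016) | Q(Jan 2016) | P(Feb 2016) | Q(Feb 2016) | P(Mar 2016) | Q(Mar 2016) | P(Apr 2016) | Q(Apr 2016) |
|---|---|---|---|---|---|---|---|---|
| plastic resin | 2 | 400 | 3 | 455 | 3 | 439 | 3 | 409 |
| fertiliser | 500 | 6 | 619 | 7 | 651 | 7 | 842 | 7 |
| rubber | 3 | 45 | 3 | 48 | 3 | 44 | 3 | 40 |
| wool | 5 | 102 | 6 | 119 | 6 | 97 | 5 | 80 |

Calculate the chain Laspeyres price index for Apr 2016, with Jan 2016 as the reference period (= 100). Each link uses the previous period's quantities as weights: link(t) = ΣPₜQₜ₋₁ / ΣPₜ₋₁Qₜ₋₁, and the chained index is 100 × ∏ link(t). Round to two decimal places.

Link Jan 2016→Feb 2016:
ΣP(Feb 2016)Q(Jan 2016) = 3×400 + 619×6 + 3×45 + 6×102 = 1200 + 3714 + 135 + 612 = 5661
ΣP(Jan 2016)Q(Jan 2016) = 2×400 + 500×6 + 3×45 + 5×102 = 800 + 3000 + 135 + 510 = 4445
link = 5661/4445 = 1.273566
Link Feb 2016→Mar 2016:
ΣP(Mar 2016)Q(Feb 2016) = 3×455 + 651×7 + 3×48 + 6×119 = 1365 + 4557 + 144 + 714 = 6780
ΣP(Feb 2016)Q(Feb 2016) = 3×455 + 619×7 + 3×48 + 6×119 = 1365 + 4333 + 144 + 714 = 6556
link = 6780/6556 = 1.034167
Link Mar 2016→Apr 2016:
ΣP(Apr 2016)Q(Mar 2016) = 3×439 + 842×7 + 3×44 + 5×97 = 1317 + 5894 + 132 + 485 = 7828
ΣP(Mar 2016)Q(Mar 2016) = 3×439 + 651×7 + 3×44 + 6×97 = 1317 + 4557 + 132 + 582 = 6588
link = 7828/6588 = 1.188221
Chained index = 100 × 1.273566 × 1.034167 × 1.188221 = 156.4982

156.50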